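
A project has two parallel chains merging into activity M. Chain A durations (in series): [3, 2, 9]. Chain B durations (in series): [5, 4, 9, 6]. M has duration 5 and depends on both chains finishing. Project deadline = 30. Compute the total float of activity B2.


Forward pass: ES(B2) = sum of predecessors on chain B = 5
EF = ES + duration = 5 + 4 = 9
Backward pass: LF(M) = deadline = 30; LS(M) = 30 - 5 = 25
LF(B2) = LS(M) - sum(successors on chain B) = 25 - 15 = 10
LS = LF - duration = 10 - 4 = 6
Total float = LS - ES = 6 - 5 = 1

1


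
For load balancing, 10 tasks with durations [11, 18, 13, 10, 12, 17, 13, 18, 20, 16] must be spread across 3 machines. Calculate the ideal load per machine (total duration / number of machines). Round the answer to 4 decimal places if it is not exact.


Total processing time = 11 + 18 + 13 + 10 + 12 + 17 + 13 + 18 + 20 + 16 = 148
Number of machines = 3
Ideal balanced load = 148 / 3 = 49.3333

49.3333


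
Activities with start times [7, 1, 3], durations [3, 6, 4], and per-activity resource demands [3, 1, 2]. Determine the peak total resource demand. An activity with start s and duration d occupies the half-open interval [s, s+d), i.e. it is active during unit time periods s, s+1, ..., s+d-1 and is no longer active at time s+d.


Each activity i is active on [start_i, start_i + duration_i).
Compute total resource usage per time slot:
  t=0: active resources = [], total = 0
  t=1: active resources = [1], total = 1
  t=2: active resources = [1], total = 1
  t=3: active resources = [1, 2], total = 3
  t=4: active resources = [1, 2], total = 3
  t=5: active resources = [1, 2], total = 3
  t=6: active resources = [1, 2], total = 3
  t=7: active resources = [3], total = 3
  t=8: active resources = [3], total = 3
  t=9: active resources = [3], total = 3
Peak resource demand = 3

3


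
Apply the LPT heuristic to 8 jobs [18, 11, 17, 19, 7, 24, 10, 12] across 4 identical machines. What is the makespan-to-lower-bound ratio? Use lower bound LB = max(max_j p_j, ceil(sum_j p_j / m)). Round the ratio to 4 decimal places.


LPT order: [24, 19, 18, 17, 12, 11, 10, 7]
Machine loads after assignment: [31, 29, 29, 29]
LPT makespan = 31
Lower bound = max(max_job, ceil(total/4)) = max(24, 30) = 30
Ratio = 31 / 30 = 1.0333

1.0333


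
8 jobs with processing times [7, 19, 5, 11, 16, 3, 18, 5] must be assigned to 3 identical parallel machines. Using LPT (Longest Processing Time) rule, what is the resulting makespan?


Sort jobs in decreasing order (LPT): [19, 18, 16, 11, 7, 5, 5, 3]
Assign each job to the least loaded machine:
  Machine 1: jobs [19, 5, 5], load = 29
  Machine 2: jobs [18, 7, 3], load = 28
  Machine 3: jobs [16, 11], load = 27
Makespan = max load = 29

29


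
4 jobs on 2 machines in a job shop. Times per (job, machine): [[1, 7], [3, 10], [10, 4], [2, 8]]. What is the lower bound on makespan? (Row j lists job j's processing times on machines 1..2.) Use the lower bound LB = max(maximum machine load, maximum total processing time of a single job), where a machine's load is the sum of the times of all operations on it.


Machine loads:
  Machine 1: 1 + 3 + 10 + 2 = 16
  Machine 2: 7 + 10 + 4 + 8 = 29
Max machine load = 29
Job totals:
  Job 1: 8
  Job 2: 13
  Job 3: 14
  Job 4: 10
Max job total = 14
Lower bound = max(29, 14) = 29

29


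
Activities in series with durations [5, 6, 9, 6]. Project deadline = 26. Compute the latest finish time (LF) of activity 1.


LF(activity 1) = deadline - sum of successor durations
Successors: activities 2 through 4 with durations [6, 9, 6]
Sum of successor durations = 21
LF = 26 - 21 = 5

5


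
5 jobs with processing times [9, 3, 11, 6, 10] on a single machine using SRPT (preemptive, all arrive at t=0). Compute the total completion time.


Since all jobs arrive at t=0, SRPT equals SPT ordering.
SPT order: [3, 6, 9, 10, 11]
Completion times:
  Job 1: p=3, C=3
  Job 2: p=6, C=9
  Job 3: p=9, C=18
  Job 4: p=10, C=28
  Job 5: p=11, C=39
Total completion time = 3 + 9 + 18 + 28 + 39 = 97

97


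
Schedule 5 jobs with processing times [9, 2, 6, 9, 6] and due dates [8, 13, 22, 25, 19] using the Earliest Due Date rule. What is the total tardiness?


Sort by due date (EDD order): [(9, 8), (2, 13), (6, 19), (6, 22), (9, 25)]
Compute completion times and tardiness:
  Job 1: p=9, d=8, C=9, tardiness=max(0,9-8)=1
  Job 2: p=2, d=13, C=11, tardiness=max(0,11-13)=0
  Job 3: p=6, d=19, C=17, tardiness=max(0,17-19)=0
  Job 4: p=6, d=22, C=23, tardiness=max(0,23-22)=1
  Job 5: p=9, d=25, C=32, tardiness=max(0,32-25)=7
Total tardiness = 9

9


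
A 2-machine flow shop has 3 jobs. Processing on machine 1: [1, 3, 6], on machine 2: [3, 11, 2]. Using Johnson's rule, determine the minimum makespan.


Apply Johnson's rule:
  Group 1 (a <= b): [(1, 1, 3), (2, 3, 11)]
  Group 2 (a > b): [(3, 6, 2)]
Optimal job order: [1, 2, 3]
Schedule:
  Job 1: M1 done at 1, M2 done at 4
  Job 2: M1 done at 4, M2 done at 15
  Job 3: M1 done at 10, M2 done at 17
Makespan = 17

17


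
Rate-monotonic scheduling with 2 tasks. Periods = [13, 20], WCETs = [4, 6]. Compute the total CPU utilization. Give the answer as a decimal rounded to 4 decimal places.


Compute individual utilizations (exact fractions):
  Task 1: C/T = 4/13 (approx. 0.3077)
  Task 2: C/T = 6/20 = 3/10 (approx. 0.3)
Total utilization U = 4/13 + 3/10 = 79/130
Rounded to 4 decimal places: U = 0.6077
RM (Liu & Layland) bound for 2 tasks = 0.828427; compare with U = 79/130 (approx. 0.607692)
U <= bound, so schedulable by RM sufficient condition.

0.6077


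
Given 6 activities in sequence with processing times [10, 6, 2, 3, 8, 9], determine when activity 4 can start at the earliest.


Activity 4 starts after activities 1 through 3 complete.
Predecessor durations: [10, 6, 2]
ES = 10 + 6 + 2 = 18

18


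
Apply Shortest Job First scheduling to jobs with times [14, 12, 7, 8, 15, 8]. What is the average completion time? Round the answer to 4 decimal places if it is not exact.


SJF order (ascending): [7, 8, 8, 12, 14, 15]
Completion times:
  Job 1: burst=7, C=7
  Job 2: burst=8, C=15
  Job 3: burst=8, C=23
  Job 4: burst=12, C=35
  Job 5: burst=14, C=49
  Job 6: burst=15, C=64
Average completion = 193/6 = 32.1667

32.1667


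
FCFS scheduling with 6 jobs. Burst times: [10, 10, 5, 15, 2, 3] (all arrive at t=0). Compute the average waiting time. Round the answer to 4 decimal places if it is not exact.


FCFS order (as given): [10, 10, 5, 15, 2, 3]
Waiting times:
  Job 1: wait = 0
  Job 2: wait = 10
  Job 3: wait = 20
  Job 4: wait = 25
  Job 5: wait = 40
  Job 6: wait = 42
Sum of waiting times = 137
Average waiting time = 137/6 = 22.8333

22.8333


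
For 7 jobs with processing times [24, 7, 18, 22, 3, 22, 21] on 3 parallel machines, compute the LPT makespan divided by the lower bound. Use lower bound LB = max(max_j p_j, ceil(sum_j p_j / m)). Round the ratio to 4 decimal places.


LPT order: [24, 22, 22, 21, 18, 7, 3]
Machine loads after assignment: [34, 43, 40]
LPT makespan = 43
Lower bound = max(max_job, ceil(total/3)) = max(24, 39) = 39
Ratio = 43 / 39 = 1.1026

1.1026


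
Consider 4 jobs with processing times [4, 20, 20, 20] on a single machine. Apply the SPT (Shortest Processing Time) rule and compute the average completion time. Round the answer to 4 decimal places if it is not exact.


Sort jobs by processing time (SPT order): [4, 20, 20, 20]
Compute completion times sequentially:
  Job 1: processing = 4, completes at 4
  Job 2: processing = 20, completes at 24
  Job 3: processing = 20, completes at 44
  Job 4: processing = 20, completes at 64
Sum of completion times = 136
Average completion time = 136/4 = 34.0

34.0


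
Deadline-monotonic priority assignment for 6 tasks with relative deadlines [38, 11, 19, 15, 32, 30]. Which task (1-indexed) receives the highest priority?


Sort tasks by relative deadline (ascending):
  Task 2: deadline = 11
  Task 4: deadline = 15
  Task 3: deadline = 19
  Task 6: deadline = 30
  Task 5: deadline = 32
  Task 1: deadline = 38
Priority order (highest first): [2, 4, 3, 6, 5, 1]
Highest priority task = 2

2


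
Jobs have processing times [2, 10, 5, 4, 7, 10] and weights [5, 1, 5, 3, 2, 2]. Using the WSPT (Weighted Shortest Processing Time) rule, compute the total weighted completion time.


Compute p/w ratios and sort ascending (WSPT): [(2, 5), (5, 5), (4, 3), (7, 2), (10, 2), (10, 1)]
Compute weighted completion times:
  Job (p=2,w=5): C=2, w*C=5*2=10
  Job (p=5,w=5): C=7, w*C=5*7=35
  Job (p=4,w=3): C=11, w*C=3*11=33
  Job (p=7,w=2): C=18, w*C=2*18=36
  Job (p=10,w=2): C=28, w*C=2*28=56
  Job (p=10,w=1): C=38, w*C=1*38=38
Total weighted completion time = 208

208


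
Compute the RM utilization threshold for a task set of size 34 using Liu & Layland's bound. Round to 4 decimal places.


Compute 2^(1/34) = 1.0205959096
Subtract 1: 1.0205959096 - 1 = 0.0205959096
Multiply by n: 34 * 0.0205959096 = 0.7002609264
Round to 4 dp: 0.7003

0.7003


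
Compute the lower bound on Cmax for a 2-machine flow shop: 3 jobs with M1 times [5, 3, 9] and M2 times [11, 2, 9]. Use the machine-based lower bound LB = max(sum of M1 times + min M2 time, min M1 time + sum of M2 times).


LB1 = sum(M1 times) + min(M2 times) = 17 + 2 = 19
LB2 = min(M1 times) + sum(M2 times) = 3 + 22 = 25
Lower bound = max(LB1, LB2) = max(19, 25) = 25

25


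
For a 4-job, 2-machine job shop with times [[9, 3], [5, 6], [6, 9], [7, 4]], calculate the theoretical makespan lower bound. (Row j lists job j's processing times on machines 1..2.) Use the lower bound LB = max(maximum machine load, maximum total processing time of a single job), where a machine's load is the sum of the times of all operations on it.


Machine loads:
  Machine 1: 9 + 5 + 6 + 7 = 27
  Machine 2: 3 + 6 + 9 + 4 = 22
Max machine load = 27
Job totals:
  Job 1: 12
  Job 2: 11
  Job 3: 15
  Job 4: 11
Max job total = 15
Lower bound = max(27, 15) = 27

27


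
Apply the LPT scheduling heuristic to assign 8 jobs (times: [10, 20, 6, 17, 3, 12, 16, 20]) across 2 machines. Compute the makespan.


Sort jobs in decreasing order (LPT): [20, 20, 17, 16, 12, 10, 6, 3]
Assign each job to the least loaded machine:
  Machine 1: jobs [20, 17, 10, 6], load = 53
  Machine 2: jobs [20, 16, 12, 3], load = 51
Makespan = max load = 53

53


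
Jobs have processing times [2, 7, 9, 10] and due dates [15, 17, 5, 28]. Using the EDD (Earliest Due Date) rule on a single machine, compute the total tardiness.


Sort by due date (EDD order): [(9, 5), (2, 15), (7, 17), (10, 28)]
Compute completion times and tardiness:
  Job 1: p=9, d=5, C=9, tardiness=max(0,9-5)=4
  Job 2: p=2, d=15, C=11, tardiness=max(0,11-15)=0
  Job 3: p=7, d=17, C=18, tardiness=max(0,18-17)=1
  Job 4: p=10, d=28, C=28, tardiness=max(0,28-28)=0
Total tardiness = 5

5


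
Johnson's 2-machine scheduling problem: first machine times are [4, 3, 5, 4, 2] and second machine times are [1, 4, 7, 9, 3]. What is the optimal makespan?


Apply Johnson's rule:
  Group 1 (a <= b): [(5, 2, 3), (2, 3, 4), (4, 4, 9), (3, 5, 7)]
  Group 2 (a > b): [(1, 4, 1)]
Optimal job order: [5, 2, 4, 3, 1]
Schedule:
  Job 5: M1 done at 2, M2 done at 5
  Job 2: M1 done at 5, M2 done at 9
  Job 4: M1 done at 9, M2 done at 18
  Job 3: M1 done at 14, M2 done at 25
  Job 1: M1 done at 18, M2 done at 26
Makespan = 26

26


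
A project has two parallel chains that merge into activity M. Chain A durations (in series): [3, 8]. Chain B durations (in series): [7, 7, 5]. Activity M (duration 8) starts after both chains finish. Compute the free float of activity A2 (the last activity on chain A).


ES(A2) = sum of predecessors on chain A = 3
EF(A2) = ES + duration = 3 + 8 = 11
Successor of A2 is M. ES(M) = max(sum(A), sum(B)) = max(11, 19) = 19
Free float = ES(successor) - EF(current) = 19 - 11 = 8

8


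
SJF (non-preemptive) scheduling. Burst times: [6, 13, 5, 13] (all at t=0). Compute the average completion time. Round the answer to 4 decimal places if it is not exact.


SJF order (ascending): [5, 6, 13, 13]
Completion times:
  Job 1: burst=5, C=5
  Job 2: burst=6, C=11
  Job 3: burst=13, C=24
  Job 4: burst=13, C=37
Average completion = 77/4 = 19.25

19.25


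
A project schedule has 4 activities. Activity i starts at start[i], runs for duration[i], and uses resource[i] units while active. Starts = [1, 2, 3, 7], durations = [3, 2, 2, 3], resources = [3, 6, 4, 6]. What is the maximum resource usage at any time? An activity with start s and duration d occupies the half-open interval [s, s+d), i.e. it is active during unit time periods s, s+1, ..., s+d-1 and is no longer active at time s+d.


Each activity i is active on [start_i, start_i + duration_i).
Compute total resource usage per time slot:
  t=0: active resources = [], total = 0
  t=1: active resources = [3], total = 3
  t=2: active resources = [3, 6], total = 9
  t=3: active resources = [3, 6, 4], total = 13
  t=4: active resources = [4], total = 4
  t=5: active resources = [], total = 0
  t=6: active resources = [], total = 0
  t=7: active resources = [6], total = 6
  t=8: active resources = [6], total = 6
  t=9: active resources = [6], total = 6
Peak resource demand = 13

13


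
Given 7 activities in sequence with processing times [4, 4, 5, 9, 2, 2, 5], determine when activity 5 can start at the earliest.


Activity 5 starts after activities 1 through 4 complete.
Predecessor durations: [4, 4, 5, 9]
ES = 4 + 4 + 5 + 9 = 22

22


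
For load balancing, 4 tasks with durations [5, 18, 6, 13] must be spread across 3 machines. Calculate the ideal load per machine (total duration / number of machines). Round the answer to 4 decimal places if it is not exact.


Total processing time = 5 + 18 + 6 + 13 = 42
Number of machines = 3
Ideal balanced load = 42 / 3 = 14.0

14.0


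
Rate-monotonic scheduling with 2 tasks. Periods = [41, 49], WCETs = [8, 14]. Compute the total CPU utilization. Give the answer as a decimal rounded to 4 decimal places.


Compute individual utilizations (exact fractions):
  Task 1: C/T = 8/41 (approx. 0.1951)
  Task 2: C/T = 14/49 = 2/7 (approx. 0.2857)
Total utilization U = 8/41 + 2/7 = 138/287
Rounded to 4 decimal places: U = 0.4808
RM (Liu & Layland) bound for 2 tasks = 0.828427; compare with U = 138/287 (approx. 0.480836)
U <= bound, so schedulable by RM sufficient condition.

0.4808


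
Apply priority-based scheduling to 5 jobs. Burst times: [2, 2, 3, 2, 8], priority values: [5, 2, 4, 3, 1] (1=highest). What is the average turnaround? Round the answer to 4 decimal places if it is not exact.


Sort by priority (ascending = highest first):
Order: [(1, 8), (2, 2), (3, 2), (4, 3), (5, 2)]
Completion times:
  Priority 1, burst=8, C=8
  Priority 2, burst=2, C=10
  Priority 3, burst=2, C=12
  Priority 4, burst=3, C=15
  Priority 5, burst=2, C=17
Average turnaround = 62/5 = 12.4

12.4


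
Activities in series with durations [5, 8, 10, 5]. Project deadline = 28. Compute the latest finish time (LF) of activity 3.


LF(activity 3) = deadline - sum of successor durations
Successors: activities 4 through 4 with durations [5]
Sum of successor durations = 5
LF = 28 - 5 = 23

23


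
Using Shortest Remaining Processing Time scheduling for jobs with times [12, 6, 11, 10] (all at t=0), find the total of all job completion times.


Since all jobs arrive at t=0, SRPT equals SPT ordering.
SPT order: [6, 10, 11, 12]
Completion times:
  Job 1: p=6, C=6
  Job 2: p=10, C=16
  Job 3: p=11, C=27
  Job 4: p=12, C=39
Total completion time = 6 + 16 + 27 + 39 = 88

88


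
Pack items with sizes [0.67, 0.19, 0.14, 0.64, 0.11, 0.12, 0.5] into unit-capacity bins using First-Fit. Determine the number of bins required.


Place items sequentially using First-Fit:
  Item 0.67 -> new Bin 1
  Item 0.19 -> Bin 1 (now 0.86)
  Item 0.14 -> Bin 1 (now 1.0)
  Item 0.64 -> new Bin 2
  Item 0.11 -> Bin 2 (now 0.75)
  Item 0.12 -> Bin 2 (now 0.87)
  Item 0.5 -> new Bin 3
Total bins used = 3

3


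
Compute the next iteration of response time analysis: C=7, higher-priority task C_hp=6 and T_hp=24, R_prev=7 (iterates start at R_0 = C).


R_next = C + ceil(R_prev / T_hp) * C_hp
ceil(7 / 24) = ceil(0.2917) = 1
Interference = 1 * 6 = 6
R_next = 7 + 6 = 13

13


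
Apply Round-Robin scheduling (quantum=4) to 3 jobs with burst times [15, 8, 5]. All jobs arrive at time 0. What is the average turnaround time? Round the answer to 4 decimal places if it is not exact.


Time quantum = 4
Execution trace:
  J1 runs 4 units, time = 4
  J2 runs 4 units, time = 8
  J3 runs 4 units, time = 12
  J1 runs 4 units, time = 16
  J2 runs 4 units, time = 20
  J3 runs 1 units, time = 21
  J1 runs 4 units, time = 25
  J1 runs 3 units, time = 28
Finish times: [28, 20, 21]
Average turnaround = 69/3 = 23.0

23.0


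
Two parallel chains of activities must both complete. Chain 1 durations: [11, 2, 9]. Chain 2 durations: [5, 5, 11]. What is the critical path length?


Path A total = 11 + 2 + 9 = 22
Path B total = 5 + 5 + 11 = 21
Critical path = longest path = max(22, 21) = 22

22


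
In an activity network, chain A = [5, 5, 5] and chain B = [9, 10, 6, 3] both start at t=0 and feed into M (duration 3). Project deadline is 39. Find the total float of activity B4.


Forward pass: ES(B4) = sum of predecessors on chain B = 25
EF = ES + duration = 25 + 3 = 28
Backward pass: LF(M) = deadline = 39; LS(M) = 39 - 3 = 36
LF(B4) = LS(M) - sum(successors on chain B) = 36 - 0 = 36
LS = LF - duration = 36 - 3 = 33
Total float = LS - ES = 33 - 25 = 8

8


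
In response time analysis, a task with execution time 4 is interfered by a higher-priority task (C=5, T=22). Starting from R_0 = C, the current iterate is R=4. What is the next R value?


R_next = C + ceil(R_prev / T_hp) * C_hp
ceil(4 / 22) = ceil(0.1818) = 1
Interference = 1 * 5 = 5
R_next = 4 + 5 = 9

9


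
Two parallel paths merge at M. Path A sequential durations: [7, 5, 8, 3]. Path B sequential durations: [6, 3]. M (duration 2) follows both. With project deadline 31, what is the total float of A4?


Forward pass: ES(A4) = sum of predecessors on chain A = 20
EF = ES + duration = 20 + 3 = 23
Backward pass: LF(M) = deadline = 31; LS(M) = 31 - 2 = 29
LF(A4) = LS(M) - sum(successors on chain A) = 29 - 0 = 29
LS = LF - duration = 29 - 3 = 26
Total float = LS - ES = 26 - 20 = 6

6


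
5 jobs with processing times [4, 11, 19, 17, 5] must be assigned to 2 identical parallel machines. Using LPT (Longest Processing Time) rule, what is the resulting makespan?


Sort jobs in decreasing order (LPT): [19, 17, 11, 5, 4]
Assign each job to the least loaded machine:
  Machine 1: jobs [19, 5, 4], load = 28
  Machine 2: jobs [17, 11], load = 28
Makespan = max load = 28

28


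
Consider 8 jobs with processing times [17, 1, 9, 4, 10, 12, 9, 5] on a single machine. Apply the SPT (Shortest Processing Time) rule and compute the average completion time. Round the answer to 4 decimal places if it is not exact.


Sort jobs by processing time (SPT order): [1, 4, 5, 9, 9, 10, 12, 17]
Compute completion times sequentially:
  Job 1: processing = 1, completes at 1
  Job 2: processing = 4, completes at 5
  Job 3: processing = 5, completes at 10
  Job 4: processing = 9, completes at 19
  Job 5: processing = 9, completes at 28
  Job 6: processing = 10, completes at 38
  Job 7: processing = 12, completes at 50
  Job 8: processing = 17, completes at 67
Sum of completion times = 218
Average completion time = 218/8 = 27.25

27.25


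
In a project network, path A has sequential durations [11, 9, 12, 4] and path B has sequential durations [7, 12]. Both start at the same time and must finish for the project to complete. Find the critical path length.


Path A total = 11 + 9 + 12 + 4 = 36
Path B total = 7 + 12 = 19
Critical path = longest path = max(36, 19) = 36

36


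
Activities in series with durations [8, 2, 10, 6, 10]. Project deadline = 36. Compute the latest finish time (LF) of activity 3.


LF(activity 3) = deadline - sum of successor durations
Successors: activities 4 through 5 with durations [6, 10]
Sum of successor durations = 16
LF = 36 - 16 = 20

20


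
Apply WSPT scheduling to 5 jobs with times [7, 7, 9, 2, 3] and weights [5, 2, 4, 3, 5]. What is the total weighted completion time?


Compute p/w ratios and sort ascending (WSPT): [(3, 5), (2, 3), (7, 5), (9, 4), (7, 2)]
Compute weighted completion times:
  Job (p=3,w=5): C=3, w*C=5*3=15
  Job (p=2,w=3): C=5, w*C=3*5=15
  Job (p=7,w=5): C=12, w*C=5*12=60
  Job (p=9,w=4): C=21, w*C=4*21=84
  Job (p=7,w=2): C=28, w*C=2*28=56
Total weighted completion time = 230

230


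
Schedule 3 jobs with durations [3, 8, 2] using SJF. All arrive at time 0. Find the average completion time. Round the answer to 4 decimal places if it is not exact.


SJF order (ascending): [2, 3, 8]
Completion times:
  Job 1: burst=2, C=2
  Job 2: burst=3, C=5
  Job 3: burst=8, C=13
Average completion = 20/3 = 6.6667

6.6667


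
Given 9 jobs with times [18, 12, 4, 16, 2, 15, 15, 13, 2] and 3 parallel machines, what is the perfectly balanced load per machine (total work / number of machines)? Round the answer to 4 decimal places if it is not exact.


Total processing time = 18 + 12 + 4 + 16 + 2 + 15 + 15 + 13 + 2 = 97
Number of machines = 3
Ideal balanced load = 97 / 3 = 32.3333

32.3333


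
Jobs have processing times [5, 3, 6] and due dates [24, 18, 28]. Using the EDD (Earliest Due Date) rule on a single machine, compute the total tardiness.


Sort by due date (EDD order): [(3, 18), (5, 24), (6, 28)]
Compute completion times and tardiness:
  Job 1: p=3, d=18, C=3, tardiness=max(0,3-18)=0
  Job 2: p=5, d=24, C=8, tardiness=max(0,8-24)=0
  Job 3: p=6, d=28, C=14, tardiness=max(0,14-28)=0
Total tardiness = 0

0


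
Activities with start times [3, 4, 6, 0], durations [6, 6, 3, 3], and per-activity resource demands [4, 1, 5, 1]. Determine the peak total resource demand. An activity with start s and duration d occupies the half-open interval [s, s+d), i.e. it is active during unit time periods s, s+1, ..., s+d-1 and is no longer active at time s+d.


Each activity i is active on [start_i, start_i + duration_i).
Compute total resource usage per time slot:
  t=0: active resources = [1], total = 1
  t=1: active resources = [1], total = 1
  t=2: active resources = [1], total = 1
  t=3: active resources = [4], total = 4
  t=4: active resources = [4, 1], total = 5
  t=5: active resources = [4, 1], total = 5
  t=6: active resources = [4, 1, 5], total = 10
  t=7: active resources = [4, 1, 5], total = 10
  t=8: active resources = [4, 1, 5], total = 10
  t=9: active resources = [1], total = 1
Peak resource demand = 10

10


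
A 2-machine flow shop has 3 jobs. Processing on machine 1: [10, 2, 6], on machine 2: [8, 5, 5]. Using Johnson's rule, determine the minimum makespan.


Apply Johnson's rule:
  Group 1 (a <= b): [(2, 2, 5)]
  Group 2 (a > b): [(1, 10, 8), (3, 6, 5)]
Optimal job order: [2, 1, 3]
Schedule:
  Job 2: M1 done at 2, M2 done at 7
  Job 1: M1 done at 12, M2 done at 20
  Job 3: M1 done at 18, M2 done at 25
Makespan = 25

25


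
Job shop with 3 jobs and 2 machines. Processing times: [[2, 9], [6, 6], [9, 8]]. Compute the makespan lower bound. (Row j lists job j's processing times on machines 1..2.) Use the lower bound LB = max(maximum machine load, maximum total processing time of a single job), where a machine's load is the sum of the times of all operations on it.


Machine loads:
  Machine 1: 2 + 6 + 9 = 17
  Machine 2: 9 + 6 + 8 = 23
Max machine load = 23
Job totals:
  Job 1: 11
  Job 2: 12
  Job 3: 17
Max job total = 17
Lower bound = max(23, 17) = 23

23


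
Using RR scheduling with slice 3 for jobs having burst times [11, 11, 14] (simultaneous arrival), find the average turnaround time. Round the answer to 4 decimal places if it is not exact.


Time quantum = 3
Execution trace:
  J1 runs 3 units, time = 3
  J2 runs 3 units, time = 6
  J3 runs 3 units, time = 9
  J1 runs 3 units, time = 12
  J2 runs 3 units, time = 15
  J3 runs 3 units, time = 18
  J1 runs 3 units, time = 21
  J2 runs 3 units, time = 24
  J3 runs 3 units, time = 27
  J1 runs 2 units, time = 29
  J2 runs 2 units, time = 31
  J3 runs 3 units, time = 34
  J3 runs 2 units, time = 36
Finish times: [29, 31, 36]
Average turnaround = 96/3 = 32.0

32.0


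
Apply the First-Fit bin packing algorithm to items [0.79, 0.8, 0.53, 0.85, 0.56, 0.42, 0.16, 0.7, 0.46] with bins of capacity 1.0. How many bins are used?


Place items sequentially using First-Fit:
  Item 0.79 -> new Bin 1
  Item 0.8 -> new Bin 2
  Item 0.53 -> new Bin 3
  Item 0.85 -> new Bin 4
  Item 0.56 -> new Bin 5
  Item 0.42 -> Bin 3 (now 0.95)
  Item 0.16 -> Bin 1 (now 0.95)
  Item 0.7 -> new Bin 6
  Item 0.46 -> new Bin 7
Total bins used = 7

7


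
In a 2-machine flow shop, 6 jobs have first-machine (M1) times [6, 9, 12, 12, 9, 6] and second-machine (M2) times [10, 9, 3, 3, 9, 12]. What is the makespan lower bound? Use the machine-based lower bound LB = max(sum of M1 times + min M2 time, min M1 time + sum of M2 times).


LB1 = sum(M1 times) + min(M2 times) = 54 + 3 = 57
LB2 = min(M1 times) + sum(M2 times) = 6 + 46 = 52
Lower bound = max(LB1, LB2) = max(57, 52) = 57

57


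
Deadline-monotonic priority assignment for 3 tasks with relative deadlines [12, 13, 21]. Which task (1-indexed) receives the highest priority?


Sort tasks by relative deadline (ascending):
  Task 1: deadline = 12
  Task 2: deadline = 13
  Task 3: deadline = 21
Priority order (highest first): [1, 2, 3]
Highest priority task = 1

1


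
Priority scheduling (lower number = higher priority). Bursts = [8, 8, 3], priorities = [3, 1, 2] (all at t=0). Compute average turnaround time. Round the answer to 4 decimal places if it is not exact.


Sort by priority (ascending = highest first):
Order: [(1, 8), (2, 3), (3, 8)]
Completion times:
  Priority 1, burst=8, C=8
  Priority 2, burst=3, C=11
  Priority 3, burst=8, C=19
Average turnaround = 38/3 = 12.6667

12.6667


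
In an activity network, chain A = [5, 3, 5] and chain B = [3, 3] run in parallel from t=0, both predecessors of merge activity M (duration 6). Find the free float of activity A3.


ES(A3) = sum of predecessors on chain A = 8
EF(A3) = ES + duration = 8 + 5 = 13
Successor of A3 is M. ES(M) = max(sum(A), sum(B)) = max(13, 6) = 13
Free float = ES(successor) - EF(current) = 13 - 13 = 0

0


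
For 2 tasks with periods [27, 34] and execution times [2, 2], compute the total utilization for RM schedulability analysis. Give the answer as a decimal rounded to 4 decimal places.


Compute individual utilizations (exact fractions):
  Task 1: C/T = 2/27 (approx. 0.0741)
  Task 2: C/T = 2/34 = 1/17 (approx. 0.0588)
Total utilization U = 2/27 + 1/17 = 61/459
Rounded to 4 decimal places: U = 0.1329
RM (Liu & Layland) bound for 2 tasks = 0.828427; compare with U = 61/459 (approx. 0.132898)
U <= bound, so schedulable by RM sufficient condition.

0.1329


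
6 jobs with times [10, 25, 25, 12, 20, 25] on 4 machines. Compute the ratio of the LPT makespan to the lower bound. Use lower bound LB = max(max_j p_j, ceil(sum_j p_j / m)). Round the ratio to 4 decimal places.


LPT order: [25, 25, 25, 20, 12, 10]
Machine loads after assignment: [35, 25, 25, 32]
LPT makespan = 35
Lower bound = max(max_job, ceil(total/4)) = max(25, 30) = 30
Ratio = 35 / 30 = 1.1667

1.1667


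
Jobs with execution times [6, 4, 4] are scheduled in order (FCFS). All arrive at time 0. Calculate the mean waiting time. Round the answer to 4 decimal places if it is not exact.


FCFS order (as given): [6, 4, 4]
Waiting times:
  Job 1: wait = 0
  Job 2: wait = 6
  Job 3: wait = 10
Sum of waiting times = 16
Average waiting time = 16/3 = 5.3333

5.3333


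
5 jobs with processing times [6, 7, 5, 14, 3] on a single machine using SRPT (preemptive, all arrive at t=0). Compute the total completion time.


Since all jobs arrive at t=0, SRPT equals SPT ordering.
SPT order: [3, 5, 6, 7, 14]
Completion times:
  Job 1: p=3, C=3
  Job 2: p=5, C=8
  Job 3: p=6, C=14
  Job 4: p=7, C=21
  Job 5: p=14, C=35
Total completion time = 3 + 8 + 14 + 21 + 35 = 81

81


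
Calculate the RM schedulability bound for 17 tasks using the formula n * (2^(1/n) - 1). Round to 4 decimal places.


Compute 2^(1/17) = 1.0416160107
Subtract 1: 1.0416160107 - 1 = 0.0416160107
Multiply by n: 17 * 0.0416160107 = 0.7074721819
Round to 4 dp: 0.7075

0.7075


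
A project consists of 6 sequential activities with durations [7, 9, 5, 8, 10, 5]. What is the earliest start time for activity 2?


Activity 2 starts after activities 1 through 1 complete.
Predecessor durations: [7]
ES = 7 = 7

7


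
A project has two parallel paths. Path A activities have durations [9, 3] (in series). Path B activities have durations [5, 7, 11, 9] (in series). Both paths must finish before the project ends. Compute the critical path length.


Path A total = 9 + 3 = 12
Path B total = 5 + 7 + 11 + 9 = 32
Critical path = longest path = max(12, 32) = 32

32


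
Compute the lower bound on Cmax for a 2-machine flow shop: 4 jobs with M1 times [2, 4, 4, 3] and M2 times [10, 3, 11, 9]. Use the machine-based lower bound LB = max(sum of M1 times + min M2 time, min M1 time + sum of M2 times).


LB1 = sum(M1 times) + min(M2 times) = 13 + 3 = 16
LB2 = min(M1 times) + sum(M2 times) = 2 + 33 = 35
Lower bound = max(LB1, LB2) = max(16, 35) = 35

35


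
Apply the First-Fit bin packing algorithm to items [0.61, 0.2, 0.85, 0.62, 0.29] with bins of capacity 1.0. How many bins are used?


Place items sequentially using First-Fit:
  Item 0.61 -> new Bin 1
  Item 0.2 -> Bin 1 (now 0.81)
  Item 0.85 -> new Bin 2
  Item 0.62 -> new Bin 3
  Item 0.29 -> Bin 3 (now 0.91)
Total bins used = 3

3


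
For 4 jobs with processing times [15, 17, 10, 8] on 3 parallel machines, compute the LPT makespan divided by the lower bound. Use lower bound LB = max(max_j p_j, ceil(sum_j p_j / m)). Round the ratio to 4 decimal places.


LPT order: [17, 15, 10, 8]
Machine loads after assignment: [17, 15, 18]
LPT makespan = 18
Lower bound = max(max_job, ceil(total/3)) = max(17, 17) = 17
Ratio = 18 / 17 = 1.0588

1.0588


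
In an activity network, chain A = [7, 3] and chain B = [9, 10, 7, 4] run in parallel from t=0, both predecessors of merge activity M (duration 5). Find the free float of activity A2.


ES(A2) = sum of predecessors on chain A = 7
EF(A2) = ES + duration = 7 + 3 = 10
Successor of A2 is M. ES(M) = max(sum(A), sum(B)) = max(10, 30) = 30
Free float = ES(successor) - EF(current) = 30 - 10 = 20

20


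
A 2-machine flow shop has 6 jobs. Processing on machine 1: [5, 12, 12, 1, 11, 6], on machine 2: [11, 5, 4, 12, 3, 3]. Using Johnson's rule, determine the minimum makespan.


Apply Johnson's rule:
  Group 1 (a <= b): [(4, 1, 12), (1, 5, 11)]
  Group 2 (a > b): [(2, 12, 5), (3, 12, 4), (5, 11, 3), (6, 6, 3)]
Optimal job order: [4, 1, 2, 3, 5, 6]
Schedule:
  Job 4: M1 done at 1, M2 done at 13
  Job 1: M1 done at 6, M2 done at 24
  Job 2: M1 done at 18, M2 done at 29
  Job 3: M1 done at 30, M2 done at 34
  Job 5: M1 done at 41, M2 done at 44
  Job 6: M1 done at 47, M2 done at 50
Makespan = 50

50


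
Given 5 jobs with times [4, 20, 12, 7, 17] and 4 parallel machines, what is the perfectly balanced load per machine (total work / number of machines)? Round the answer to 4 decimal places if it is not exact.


Total processing time = 4 + 20 + 12 + 7 + 17 = 60
Number of machines = 4
Ideal balanced load = 60 / 4 = 15.0

15.0


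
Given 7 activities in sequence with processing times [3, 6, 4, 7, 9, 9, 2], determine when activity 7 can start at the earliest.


Activity 7 starts after activities 1 through 6 complete.
Predecessor durations: [3, 6, 4, 7, 9, 9]
ES = 3 + 6 + 4 + 7 + 9 + 9 = 38

38


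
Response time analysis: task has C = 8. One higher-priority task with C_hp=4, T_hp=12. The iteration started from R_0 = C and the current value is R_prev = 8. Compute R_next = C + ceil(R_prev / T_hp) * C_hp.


R_next = C + ceil(R_prev / T_hp) * C_hp
ceil(8 / 12) = ceil(0.6667) = 1
Interference = 1 * 4 = 4
R_next = 8 + 4 = 12

12


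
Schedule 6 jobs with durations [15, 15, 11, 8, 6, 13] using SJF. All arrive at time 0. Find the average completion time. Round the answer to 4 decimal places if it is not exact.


SJF order (ascending): [6, 8, 11, 13, 15, 15]
Completion times:
  Job 1: burst=6, C=6
  Job 2: burst=8, C=14
  Job 3: burst=11, C=25
  Job 4: burst=13, C=38
  Job 5: burst=15, C=53
  Job 6: burst=15, C=68
Average completion = 204/6 = 34.0

34.0


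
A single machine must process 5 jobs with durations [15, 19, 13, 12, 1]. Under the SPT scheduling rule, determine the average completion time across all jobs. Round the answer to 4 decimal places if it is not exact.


Sort jobs by processing time (SPT order): [1, 12, 13, 15, 19]
Compute completion times sequentially:
  Job 1: processing = 1, completes at 1
  Job 2: processing = 12, completes at 13
  Job 3: processing = 13, completes at 26
  Job 4: processing = 15, completes at 41
  Job 5: processing = 19, completes at 60
Sum of completion times = 141
Average completion time = 141/5 = 28.2

28.2


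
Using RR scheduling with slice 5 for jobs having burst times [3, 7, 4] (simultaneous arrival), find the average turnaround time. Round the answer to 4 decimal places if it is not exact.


Time quantum = 5
Execution trace:
  J1 runs 3 units, time = 3
  J2 runs 5 units, time = 8
  J3 runs 4 units, time = 12
  J2 runs 2 units, time = 14
Finish times: [3, 14, 12]
Average turnaround = 29/3 = 9.6667

9.6667


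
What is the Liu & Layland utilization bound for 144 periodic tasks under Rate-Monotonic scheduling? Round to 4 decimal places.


Compute 2^(1/144) = 1.0048251257
Subtract 1: 1.0048251257 - 1 = 0.0048251257
Multiply by n: 144 * 0.0048251257 = 0.6948181008
Round to 4 dp: 0.6948

0.6948


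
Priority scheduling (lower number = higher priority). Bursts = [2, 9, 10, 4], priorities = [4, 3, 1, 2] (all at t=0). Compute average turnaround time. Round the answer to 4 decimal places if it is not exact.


Sort by priority (ascending = highest first):
Order: [(1, 10), (2, 4), (3, 9), (4, 2)]
Completion times:
  Priority 1, burst=10, C=10
  Priority 2, burst=4, C=14
  Priority 3, burst=9, C=23
  Priority 4, burst=2, C=25
Average turnaround = 72/4 = 18.0

18.0


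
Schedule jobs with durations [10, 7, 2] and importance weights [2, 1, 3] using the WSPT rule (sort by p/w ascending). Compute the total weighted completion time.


Compute p/w ratios and sort ascending (WSPT): [(2, 3), (10, 2), (7, 1)]
Compute weighted completion times:
  Job (p=2,w=3): C=2, w*C=3*2=6
  Job (p=10,w=2): C=12, w*C=2*12=24
  Job (p=7,w=1): C=19, w*C=1*19=19
Total weighted completion time = 49

49


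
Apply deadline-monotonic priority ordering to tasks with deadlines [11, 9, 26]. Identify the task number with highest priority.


Sort tasks by relative deadline (ascending):
  Task 2: deadline = 9
  Task 1: deadline = 11
  Task 3: deadline = 26
Priority order (highest first): [2, 1, 3]
Highest priority task = 2

2


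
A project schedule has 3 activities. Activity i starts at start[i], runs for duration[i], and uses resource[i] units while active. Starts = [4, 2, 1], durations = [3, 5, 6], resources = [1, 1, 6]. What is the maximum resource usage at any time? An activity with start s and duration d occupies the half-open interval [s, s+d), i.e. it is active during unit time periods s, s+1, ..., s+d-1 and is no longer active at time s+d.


Each activity i is active on [start_i, start_i + duration_i).
Compute total resource usage per time slot:
  t=0: active resources = [], total = 0
  t=1: active resources = [6], total = 6
  t=2: active resources = [1, 6], total = 7
  t=3: active resources = [1, 6], total = 7
  t=4: active resources = [1, 1, 6], total = 8
  t=5: active resources = [1, 1, 6], total = 8
  t=6: active resources = [1, 1, 6], total = 8
Peak resource demand = 8

8


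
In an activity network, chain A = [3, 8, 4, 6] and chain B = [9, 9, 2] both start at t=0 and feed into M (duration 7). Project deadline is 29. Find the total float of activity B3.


Forward pass: ES(B3) = sum of predecessors on chain B = 18
EF = ES + duration = 18 + 2 = 20
Backward pass: LF(M) = deadline = 29; LS(M) = 29 - 7 = 22
LF(B3) = LS(M) - sum(successors on chain B) = 22 - 0 = 22
LS = LF - duration = 22 - 2 = 20
Total float = LS - ES = 20 - 18 = 2

2


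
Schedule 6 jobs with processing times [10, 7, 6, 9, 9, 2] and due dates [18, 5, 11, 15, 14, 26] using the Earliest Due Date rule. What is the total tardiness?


Sort by due date (EDD order): [(7, 5), (6, 11), (9, 14), (9, 15), (10, 18), (2, 26)]
Compute completion times and tardiness:
  Job 1: p=7, d=5, C=7, tardiness=max(0,7-5)=2
  Job 2: p=6, d=11, C=13, tardiness=max(0,13-11)=2
  Job 3: p=9, d=14, C=22, tardiness=max(0,22-14)=8
  Job 4: p=9, d=15, C=31, tardiness=max(0,31-15)=16
  Job 5: p=10, d=18, C=41, tardiness=max(0,41-18)=23
  Job 6: p=2, d=26, C=43, tardiness=max(0,43-26)=17
Total tardiness = 68

68


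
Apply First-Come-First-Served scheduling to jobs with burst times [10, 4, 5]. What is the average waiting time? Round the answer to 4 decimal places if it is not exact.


FCFS order (as given): [10, 4, 5]
Waiting times:
  Job 1: wait = 0
  Job 2: wait = 10
  Job 3: wait = 14
Sum of waiting times = 24
Average waiting time = 24/3 = 8.0

8.0


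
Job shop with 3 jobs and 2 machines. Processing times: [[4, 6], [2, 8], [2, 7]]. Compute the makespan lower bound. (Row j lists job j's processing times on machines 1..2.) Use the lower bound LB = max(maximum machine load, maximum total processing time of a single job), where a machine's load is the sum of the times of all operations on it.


Machine loads:
  Machine 1: 4 + 2 + 2 = 8
  Machine 2: 6 + 8 + 7 = 21
Max machine load = 21
Job totals:
  Job 1: 10
  Job 2: 10
  Job 3: 9
Max job total = 10
Lower bound = max(21, 10) = 21

21


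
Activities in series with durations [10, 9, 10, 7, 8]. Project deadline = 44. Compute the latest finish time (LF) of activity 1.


LF(activity 1) = deadline - sum of successor durations
Successors: activities 2 through 5 with durations [9, 10, 7, 8]
Sum of successor durations = 34
LF = 44 - 34 = 10

10


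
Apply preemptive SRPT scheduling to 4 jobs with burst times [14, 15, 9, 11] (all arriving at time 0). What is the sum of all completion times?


Since all jobs arrive at t=0, SRPT equals SPT ordering.
SPT order: [9, 11, 14, 15]
Completion times:
  Job 1: p=9, C=9
  Job 2: p=11, C=20
  Job 3: p=14, C=34
  Job 4: p=15, C=49
Total completion time = 9 + 20 + 34 + 49 = 112

112


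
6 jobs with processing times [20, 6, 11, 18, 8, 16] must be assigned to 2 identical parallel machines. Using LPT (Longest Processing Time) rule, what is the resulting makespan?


Sort jobs in decreasing order (LPT): [20, 18, 16, 11, 8, 6]
Assign each job to the least loaded machine:
  Machine 1: jobs [20, 11, 8], load = 39
  Machine 2: jobs [18, 16, 6], load = 40
Makespan = max load = 40

40


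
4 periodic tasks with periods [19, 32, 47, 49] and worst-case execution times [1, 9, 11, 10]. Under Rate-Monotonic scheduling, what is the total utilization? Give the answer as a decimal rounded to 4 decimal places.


Compute individual utilizations (exact fractions):
  Task 1: C/T = 1/19 (approx. 0.0526)
  Task 2: C/T = 9/32 (approx. 0.2813)
  Task 3: C/T = 11/47 (approx. 0.234)
  Task 4: C/T = 10/49 (approx. 0.2041)
Total utilization U = 1/19 + 9/32 + 11/47 + 10/49 = 1080981/1400224
Rounded to 4 decimal places: U = 0.7720
RM (Liu & Layland) bound for 4 tasks = 0.756828; compare with U = 1080981/1400224 (approx. 0.772006)
bound < U <= 1, so the RM sufficient condition is not met (inconclusive; an exact test such as response-time analysis is needed).

0.7720


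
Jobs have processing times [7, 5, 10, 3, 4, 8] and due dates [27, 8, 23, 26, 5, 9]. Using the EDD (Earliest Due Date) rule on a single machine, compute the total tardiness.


Sort by due date (EDD order): [(4, 5), (5, 8), (8, 9), (10, 23), (3, 26), (7, 27)]
Compute completion times and tardiness:
  Job 1: p=4, d=5, C=4, tardiness=max(0,4-5)=0
  Job 2: p=5, d=8, C=9, tardiness=max(0,9-8)=1
  Job 3: p=8, d=9, C=17, tardiness=max(0,17-9)=8
  Job 4: p=10, d=23, C=27, tardiness=max(0,27-23)=4
  Job 5: p=3, d=26, C=30, tardiness=max(0,30-26)=4
  Job 6: p=7, d=27, C=37, tardiness=max(0,37-27)=10
Total tardiness = 27

27
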